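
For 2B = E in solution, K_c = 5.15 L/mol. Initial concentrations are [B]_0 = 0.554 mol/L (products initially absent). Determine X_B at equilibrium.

X = 0.660

Let X = conversion of B; extent ξ = 0.554X/2 mol/L.
Concentrations: [B] = 0.554 − 0.554X; [E] = 0.277X.
K_c = [E] / ([B]^2).
Solving K_c = 5.15 for X ∈ (0,1): X = 0.660.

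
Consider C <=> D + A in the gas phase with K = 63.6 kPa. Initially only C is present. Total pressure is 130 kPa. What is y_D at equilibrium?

y_D = 0.364

Basis: 1 mol C initially; let X = conversion of C. Extent ξ = X.
At extent ξ: n_C = 1 − X; n_D = X; n_A = X.
Summing: n_T = 1 + X.
y_i = n_i/n_T, p_i = y_i·P. K = p_D p_A / (p_C).
Setting this equal to 63.6 kPa and taking the physical root (0 < X < 1) gives X = 0.573.
Then n_D = 0.573, n_T = 1.57, so y_D = 0.364.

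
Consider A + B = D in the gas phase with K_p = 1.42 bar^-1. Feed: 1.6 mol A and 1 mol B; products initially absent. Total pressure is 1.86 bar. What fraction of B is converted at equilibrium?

X = 0.572

Take 1 mol B as basis and let X be its fractional conversion, so ξ = X.
Mole table: n_A = 1.6 − X; n_B = 1 − X; n_D = X.
Total moles n_T = 2.6 − X.
y_i = n_i/n_T, p_i = y_i·P. K_p = p_D / (p_A p_B).
This yields a degree-2 equation in X; solving on (0,1), X = 0.572.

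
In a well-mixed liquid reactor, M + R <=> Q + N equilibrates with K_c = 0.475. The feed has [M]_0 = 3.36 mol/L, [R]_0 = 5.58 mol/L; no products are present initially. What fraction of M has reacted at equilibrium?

X = 0.514

Let X = conversion of M; extent ξ = 3.36·X mol/L.
Concentrations: [M] = 3.36 − 3.36X; [R] = 5.58 − 3.36X; [Q] = 3.36X; [N] = 3.36X.
K_c = [Q] [N] / ([M] [R]).
Solving K_c = 0.475 for X ∈ (0,1): X = 0.514.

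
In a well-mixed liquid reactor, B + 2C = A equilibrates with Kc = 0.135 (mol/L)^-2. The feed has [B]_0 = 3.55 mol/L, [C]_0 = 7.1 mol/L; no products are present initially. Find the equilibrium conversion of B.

Let X = conversion of B; extent ξ = 3.55·X mol/L.
Concentrations: [B] = 3.55 − 3.55X; [C] = 7.1 − 7.1X; [A] = 3.55X.
Kc = [A] / ([B] [C]^2).
Equating to 0.135 (mol/L)^-2: the physical root is X = 0.564.

X = 0.564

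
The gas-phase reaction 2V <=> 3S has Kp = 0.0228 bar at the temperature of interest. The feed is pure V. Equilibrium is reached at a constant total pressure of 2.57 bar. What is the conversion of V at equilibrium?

Take 1 mol V as basis and let X be its fractional conversion, so ξ = 0.5X.
At extent ξ: n_V = 1 − X; n_S = 1.5X.
Total moles n_T = 1 + 0.5X.
y_i = n_i/n_T, p_i = y_i·P. Kp = p_S^3 / (p_V^2).
Substituting and setting equal to 0.0228 bar gives a polynomial in X; the root in (0,1) is X = 0.129.

X = 0.129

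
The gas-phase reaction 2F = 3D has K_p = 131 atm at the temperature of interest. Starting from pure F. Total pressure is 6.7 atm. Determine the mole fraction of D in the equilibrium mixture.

y_D = 0.829

Let X = conversion of F (basis 1 mol F); extent of reaction ξ = 0.5X.
Species balance: n_F = 1 − X; n_D = 1.5X.
Summing: n_T = 1 + 0.5X.
Mole fractions y_i = n_i/n_T; K_p = p_D^3 / (p_F^2) with p_i = y_i·P.
Substituting and setting equal to 131 atm gives a polynomial in X; the root in (0,1) is X = 0.764.
Then n_D = 1.15, n_T = 1.38, so y_D = 0.829.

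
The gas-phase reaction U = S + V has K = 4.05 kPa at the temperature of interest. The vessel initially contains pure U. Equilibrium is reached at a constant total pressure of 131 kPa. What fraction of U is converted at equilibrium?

X = 0.173

Basis: 1 mol U initially; let X = conversion of U. Extent ξ = X.
At extent ξ: n_U = 1 − X; n_S = X; n_V = X.
n_T = Σnᵢ = 1 + X.
Mole fractions y_i = n_i/n_T; K = p_S p_V / (p_U) with p_i = y_i·P.
This yields a degree-2 equation in X; solving on (0,1), X = 0.173.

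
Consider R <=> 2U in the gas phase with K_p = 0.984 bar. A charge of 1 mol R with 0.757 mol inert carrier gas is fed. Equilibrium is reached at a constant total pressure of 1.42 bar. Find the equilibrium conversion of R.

Take 1 mol R as basis and let X be its fractional conversion, so ξ = X.
Species balance: n_R = 1 − X; n_U = 2X; n_I = 0.757 (inert).
n_T = Σnᵢ = 1.76 + X.
Mole fractions y_i = n_i/n_T; K_p = p_U^2 / (p_R) with p_i = y_i·P.
This yields a degree-2 equation in X; solving on (0,1), X = 0.457.

X = 0.457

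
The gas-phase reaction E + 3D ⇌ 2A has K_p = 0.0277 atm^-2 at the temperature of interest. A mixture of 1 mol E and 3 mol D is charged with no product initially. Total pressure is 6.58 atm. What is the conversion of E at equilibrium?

Let X = conversion of E (basis 1 mol E); extent of reaction ξ = X.
Mole table: n_E = 1 − X; n_D = 3 − 3X; n_A = 2X.
Total moles n_T = 4 − 2X.
y_i = n_i/n_T, p_i = y_i·P. K_p = p_A^2 / (p_E p_D^3).
Equating to 0.0277 atm^-2 and solving on 0 < X < 1: X = 0.358.

X = 0.358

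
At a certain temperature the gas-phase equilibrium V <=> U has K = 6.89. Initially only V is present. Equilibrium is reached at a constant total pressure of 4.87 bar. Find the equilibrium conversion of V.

X = 0.873

Take 1 mol V as basis and let X be its fractional conversion, so ξ = X.
Moles: n_V = 1 − X; n_U = X.
Since Δν = 0, n_T = 1 throughout.
With p_i = (n_i/n_T)P, K = p_U / (p_V).
This yields a degree-1 equation in X; solving on (0,1), X = 0.873.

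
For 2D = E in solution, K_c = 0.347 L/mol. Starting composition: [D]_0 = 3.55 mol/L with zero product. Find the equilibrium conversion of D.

Let X = conversion of D; extent ξ = 3.55X/2 mol/L.
Concentrations: [D] = 3.55 − 3.55X; [E] = 1.77X.
K_c = [E] / ([D]^2).
This equals 0.347 at X = 0.534 (the root in 0 < X < 1).

X = 0.534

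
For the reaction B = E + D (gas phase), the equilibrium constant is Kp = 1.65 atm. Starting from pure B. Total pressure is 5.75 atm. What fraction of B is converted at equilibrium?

Let X = conversion of B (basis 1 mol B); extent of reaction ξ = X.
Moles: n_B = 1 − X; n_E = X; n_D = X.
Total moles n_T = 1 + X.
y_i = n_i/n_T, p_i = y_i·P. Kp = p_E p_D / (p_B).
Substituting and setting equal to 1.65 atm gives a polynomial in X; the root in (0,1) is X = 0.472.

X = 0.472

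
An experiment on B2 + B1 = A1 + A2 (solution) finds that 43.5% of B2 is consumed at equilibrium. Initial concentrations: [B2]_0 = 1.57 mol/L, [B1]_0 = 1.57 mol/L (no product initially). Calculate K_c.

K_c = 0.593

Let X = conversion of B2.
Concentrations: [B2] = 1.57 − 1.57X; [B1] = 1.57 − 1.57X; [A1] = 1.57X; [A2] = 1.57X.
At X = 0.435: [B2] = 0.887, [B1] = 0.887, [A1] = 0.683, [A2] = 0.683.
K_c = [A1] [A2] / ([B2] [B1]) = 0.593.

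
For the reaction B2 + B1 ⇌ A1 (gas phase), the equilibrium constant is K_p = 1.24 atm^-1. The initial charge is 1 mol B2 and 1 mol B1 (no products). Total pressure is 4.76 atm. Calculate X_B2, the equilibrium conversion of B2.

Take 1 mol B2 as basis and let X be its fractional conversion, so ξ = X.
Moles: n_B2 = 1 − X; n_B1 = 1 − X; n_A1 = X.
Total moles n_T = 2 − X.
Mole fractions y_i = n_i/n_T; K_p = p_A1 / (p_B2 p_B1) with p_i = y_i·P.
This yields a degree-2 equation in X; solving on (0,1), X = 0.619.

X = 0.619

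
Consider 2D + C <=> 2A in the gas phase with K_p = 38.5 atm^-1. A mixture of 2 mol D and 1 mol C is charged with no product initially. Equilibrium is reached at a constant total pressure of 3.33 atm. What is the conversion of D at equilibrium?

X = 0.781

Take 2 mol D as basis and let X be its fractional conversion, so ξ = X.
Mole table: n_D = 2 − 2X; n_C = 1 − X; n_A = 2X.
Summing: n_T = 3 − X.
Mole fractions y_i = n_i/n_T; K_p = p_A^2 / (p_D^2 p_C) with p_i = y_i·P.
Substituting and setting equal to 38.5 atm^-1 gives a polynomial in X; the root in (0,1) is X = 0.781.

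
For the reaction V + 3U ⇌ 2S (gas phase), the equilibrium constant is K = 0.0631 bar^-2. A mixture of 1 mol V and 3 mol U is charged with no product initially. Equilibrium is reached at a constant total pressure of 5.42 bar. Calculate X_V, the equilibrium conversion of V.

X = 0.399

Basis: 1 mol V initially; let X = conversion of V. Extent ξ = X.
Species balance: n_V = 1 − X; n_U = 3 − 3X; n_S = 2X.
Summing: n_T = 4 − 2X.
Mole fractions y_i = n_i/n_T; K = p_S^2 / (p_V p_U^3) with p_i = y_i·P.
Equating to 0.0631 bar^-2 and solving on 0 < X < 1: X = 0.399.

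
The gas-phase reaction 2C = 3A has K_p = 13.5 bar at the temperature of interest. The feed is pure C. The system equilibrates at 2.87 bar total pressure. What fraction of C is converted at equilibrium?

Let X = conversion of C (basis 1 mol C); extent of reaction ξ = 0.5X.
Species balance: n_C = 1 − X; n_A = 1.5X.
Summing: n_T = 1 + 0.5X.
Mole fractions y_i = n_i/n_T; K_p = p_A^3 / (p_C^2) with p_i = y_i·P.
Setting this equal to 13.5 bar and taking the physical root (0 < X < 1) gives X = 0.630.

X = 0.630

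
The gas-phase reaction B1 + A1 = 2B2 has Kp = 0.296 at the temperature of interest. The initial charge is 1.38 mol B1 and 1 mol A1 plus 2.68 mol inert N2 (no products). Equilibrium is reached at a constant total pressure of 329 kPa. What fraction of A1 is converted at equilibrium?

X = 0.250

Basis: 1 mol A1 initially; let X = conversion of A1. Extent ξ = X.
Species balance: n_B1 = 1.38 − X; n_A1 = 1 − X; n_B2 = 2X; n_I = 2.68 (inert).
n_T stays at 5.06 (no change in mole number).
Mole fractions y_i = n_i/n_T; Kp = p_B2^2 / (p_B1 p_A1) with p_i = y_i·P.
Substituting and setting equal to 0.296 gives a polynomial in X; the root in (0,1) is X = 0.250.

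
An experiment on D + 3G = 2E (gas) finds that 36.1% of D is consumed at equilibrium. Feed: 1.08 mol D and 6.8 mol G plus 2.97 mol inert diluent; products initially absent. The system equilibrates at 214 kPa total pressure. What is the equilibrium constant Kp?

Kp = 1.09e-05 kPa^-2

Let X = conversion of D (basis 1.08 mol D); extent of reaction ξ = 1.08X.
Moles: n_D = 1.08 − 1.08X; n_G = 6.8 − 3.24X; n_E = 2.16X; n_I = 2.97 (inert).
n_T = Σnᵢ = 10.8 − 2.16X.
At X = 0.361: n_D = 0.69, n_G = 5.63, n_E = 0.78, n_T = 10.1.
p_i = (n_i/n_T)·P. Kp = p_E^2 / (p_D p_G^3) = 1.09e-05 kPa^-2.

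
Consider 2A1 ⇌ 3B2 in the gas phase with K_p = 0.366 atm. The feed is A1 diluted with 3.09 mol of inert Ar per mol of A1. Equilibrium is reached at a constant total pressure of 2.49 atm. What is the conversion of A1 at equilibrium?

X = 0.405

Let X = conversion of A1 (basis 1 mol A1); extent of reaction ξ = 0.5X.
Mole table: n_A1 = 1 − X; n_B2 = 1.5X; n_I = 3.09 (inert).
Summing: n_T = 4.09 + 0.5X.
Mole fractions y_i = n_i/n_T; K_p = p_B2^3 / (p_A1^2) with p_i = y_i·P.
This yields a degree-3 equation in X; solving on (0,1), X = 0.405.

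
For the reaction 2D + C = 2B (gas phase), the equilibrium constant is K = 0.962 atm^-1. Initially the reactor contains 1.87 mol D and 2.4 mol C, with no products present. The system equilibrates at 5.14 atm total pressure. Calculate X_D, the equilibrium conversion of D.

X = 0.610

Take 1.87 mol D as basis and let X be its fractional conversion, so ξ = 0.935X.
Moles: n_D = 1.87 − 1.87X; n_C = 2.4 − 0.935X; n_B = 1.87X.
n_T = Σnᵢ = 4.27 − 0.935X.
With p_i = (n_i/n_T)P, K = p_B^2 / (p_D^2 p_C).
Setting this equal to 0.962 atm^-1 and taking the physical root (0 < X < 1) gives X = 0.610.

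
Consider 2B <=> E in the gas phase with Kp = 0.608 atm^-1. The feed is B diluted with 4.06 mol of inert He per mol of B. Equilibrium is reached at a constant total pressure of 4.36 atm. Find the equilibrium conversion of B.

Basis: 1 mol B initially; let X = conversion of B. Extent ξ = 0.5X.
Mole table: n_B = 1 − X; n_E = 0.5X; n_I = 4.06 (inert).
Summing: n_T = 5.06 − 0.5X.
With p_i = (n_i/n_T)P, Kp = p_E / (p_B^2).
Substituting and setting equal to 0.608 atm^-1 gives a polynomial in X; the root in (0,1) is X = 0.397.

X = 0.397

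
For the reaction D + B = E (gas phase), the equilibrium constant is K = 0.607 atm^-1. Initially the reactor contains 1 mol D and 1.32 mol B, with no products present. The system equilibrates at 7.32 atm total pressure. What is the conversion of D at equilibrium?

Let X = conversion of D (basis 1 mol D); extent of reaction ξ = X.
Mole table: n_D = 1 − X; n_B = 1.32 − X; n_E = X.
n_T = Σnᵢ = 2.32 − X.
With p_i = (n_i/n_T)P, K = p_E / (p_D p_B).
This yields a degree-2 equation in X; solving on (0,1), X = 0.642.

X = 0.642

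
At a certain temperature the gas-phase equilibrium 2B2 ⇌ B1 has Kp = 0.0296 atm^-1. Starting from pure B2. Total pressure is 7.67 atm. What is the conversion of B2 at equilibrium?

Let X = conversion of B2 (basis 1 mol B2); extent of reaction ξ = 0.5X.
Species balance: n_B2 = 1 − X; n_B1 = 0.5X.
Summing: n_T = 1 − 0.5X.
With p_i = (n_i/n_T)P, Kp = p_B1 / (p_B2^2).
This yields a degree-2 equation in X; solving on (0,1), X = 0.276.

X = 0.276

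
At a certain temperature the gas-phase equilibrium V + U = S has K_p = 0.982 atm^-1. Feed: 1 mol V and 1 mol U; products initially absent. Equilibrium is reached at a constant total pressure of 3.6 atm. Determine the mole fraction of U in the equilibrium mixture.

Basis: 1 mol V initially; let X = conversion of V. Extent ξ = X.
Moles: n_V = 1 − X; n_U = 1 − X; n_S = X.
Summing: n_T = 2 − X.
Mole fractions y_i = n_i/n_T; K_p = p_S / (p_V p_U) with p_i = y_i·P.
Substituting and setting equal to 0.982 atm^-1 gives a polynomial in X; the root in (0,1) is X = 0.530.
Then n_U = 0.47, n_T = 1.47, so y_U = 0.320.

y_U = 0.320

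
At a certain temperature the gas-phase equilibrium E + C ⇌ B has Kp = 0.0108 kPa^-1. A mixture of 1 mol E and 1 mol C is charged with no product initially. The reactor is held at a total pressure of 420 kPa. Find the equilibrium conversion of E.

Take 1 mol E as basis and let X be its fractional conversion, so ξ = X.
Moles: n_E = 1 − X; n_C = 1 − X; n_B = X.
Summing: n_T = 2 − X.
Mole fractions y_i = n_i/n_T; Kp = p_B / (p_E p_C) with p_i = y_i·P.
This yields a degree-2 equation in X; solving on (0,1), X = 0.575.

X = 0.575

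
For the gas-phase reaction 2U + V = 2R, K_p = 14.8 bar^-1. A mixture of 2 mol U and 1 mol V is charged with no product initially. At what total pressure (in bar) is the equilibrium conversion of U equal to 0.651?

Take 2 mol U as basis and let X be its fractional conversion, so ξ = X.
Moles: n_U = 2 − 2X; n_V = 1 − X; n_R = 2X.
n_T = Σnᵢ = 3 − X.
K_p = p_R^2 / (p_U^2 p_V) with p_i = (n_i/n_T)·P.
At X = 0.651: the mole-fraction product g(X) = Π y_i^ν_i = 23.42. Since K_p = g(X)·P^{-1}, P = (g/K_p)^(1/1) = (23.42/14.8)^(1/1) = 1.58 bar.

P = 1.58 bar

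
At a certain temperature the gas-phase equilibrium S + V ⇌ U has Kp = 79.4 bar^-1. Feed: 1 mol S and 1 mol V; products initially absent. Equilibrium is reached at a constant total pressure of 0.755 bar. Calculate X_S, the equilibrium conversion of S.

X = 0.872

Basis: 1 mol S initially; let X = conversion of S. Extent ξ = X.
At extent ξ: n_S = 1 − X; n_V = 1 − X; n_U = X.
Total moles n_T = 2 − X.
y_i = n_i/n_T, p_i = y_i·P. Kp = p_U / (p_S p_V).
Equating to 79.4 bar^-1 and solving on 0 < X < 1: X = 0.872.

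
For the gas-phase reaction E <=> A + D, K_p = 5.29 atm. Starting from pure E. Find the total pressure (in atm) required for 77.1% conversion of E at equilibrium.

Take 1 mol E as basis and let X be its fractional conversion, so ξ = X.
At extent ξ: n_E = 1 − X; n_A = X; n_D = X.
Summing: n_T = 1 + X.
K_p = p_A p_D / (p_E) with p_i = (n_i/n_T)·P.
At X = 0.771: the mole-fraction product g(X) = Π y_i^ν_i = 1.466. Since K_p = g(X)·P^{1}, P = (K_p/g)^(1/1) = (5.29/1.466)^(1/1) = 3.61 atm.

P = 3.61 atm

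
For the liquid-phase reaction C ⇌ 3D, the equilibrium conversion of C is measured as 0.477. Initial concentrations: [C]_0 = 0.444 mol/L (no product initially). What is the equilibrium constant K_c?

Let X = conversion of C.
Concentrations: [C] = 0.444 − 0.444X; [D] = 1.33X.
At X = 0.477: [C] = 0.232, [D] = 0.635.
K_c = [D]^3 / ([C]) = 1.1 (mol/L)^2.

K_c = 1.1 (mol/L)^2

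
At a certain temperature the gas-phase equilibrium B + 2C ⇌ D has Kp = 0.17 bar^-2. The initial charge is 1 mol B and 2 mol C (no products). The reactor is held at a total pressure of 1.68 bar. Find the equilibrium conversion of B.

X = 0.159

Take 1 mol B as basis and let X be its fractional conversion, so ξ = X.
Moles: n_B = 1 − X; n_C = 2 − 2X; n_D = X.
Total moles n_T = 3 − 2X.
Mole fractions y_i = n_i/n_T; Kp = p_D / (p_B p_C^2) with p_i = y_i·P.
This yields a degree-3 equation in X; solving on (0,1), X = 0.159.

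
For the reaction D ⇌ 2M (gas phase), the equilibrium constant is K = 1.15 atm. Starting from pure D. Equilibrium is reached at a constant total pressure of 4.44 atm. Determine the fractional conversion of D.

Let X = conversion of D (basis 1 mol D); extent of reaction ξ = X.
At extent ξ: n_D = 1 − X; n_M = 2X.
n_T = Σnᵢ = 1 + X.
Mole fractions y_i = n_i/n_T; K = p_M^2 / (p_D) with p_i = y_i·P.
This yields a degree-2 equation in X; solving on (0,1), X = 0.247.

X = 0.247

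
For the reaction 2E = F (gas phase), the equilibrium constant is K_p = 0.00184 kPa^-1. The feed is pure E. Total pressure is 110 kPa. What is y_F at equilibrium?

Let X = conversion of E (basis 1 mol E); extent of reaction ξ = 0.5X.
Moles: n_E = 1 − X; n_F = 0.5X.
Summing: n_T = 1 − 0.5X.
Mole fractions y_i = n_i/n_T; K_p = p_F / (p_E^2) with p_i = y_i·P.
Substituting and setting equal to 0.00184 kPa^-1 gives a polynomial in X; the root in (0,1) is X = 0.257.
Then n_F = 0.128, n_T = 0.872, so y_F = 0.147.

y_F = 0.147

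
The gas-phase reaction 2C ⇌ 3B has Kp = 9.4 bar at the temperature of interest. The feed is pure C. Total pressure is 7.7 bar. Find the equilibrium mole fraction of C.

y_C = 0.410

Take 1 mol C as basis and let X be its fractional conversion, so ξ = 0.5X.
At extent ξ: n_C = 1 − X; n_B = 1.5X.
n_T = Σnᵢ = 1 + 0.5X.
Mole fractions y_i = n_i/n_T; Kp = p_B^3 / (p_C^2) with p_i = y_i·P.
This yields a degree-3 equation in X; solving on (0,1), X = 0.490.
Then n_C = 0.51, n_T = 1.24, so y_C = 0.410.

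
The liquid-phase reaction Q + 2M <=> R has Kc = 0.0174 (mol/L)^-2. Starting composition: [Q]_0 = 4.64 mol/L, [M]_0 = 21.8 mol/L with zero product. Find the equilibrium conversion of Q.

Let X = conversion of Q; extent ξ = 4.64·X mol/L.
Concentrations: [Q] = 4.64 − 4.64X; [M] = 21.8 − 9.28X; [R] = 4.64X.
Kc = [R] / ([Q] [M]^2).
Setting equal to 0.0174 and solving for X on (0,1) gives X = 0.786.

X = 0.786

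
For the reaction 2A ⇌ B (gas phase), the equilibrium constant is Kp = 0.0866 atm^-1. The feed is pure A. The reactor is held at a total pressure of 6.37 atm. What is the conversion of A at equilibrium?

X = 0.442

Basis: 1 mol A initially; let X = conversion of A. Extent ξ = 0.5X.
At extent ξ: n_A = 1 − X; n_B = 0.5X.
Total moles n_T = 1 − 0.5X.
With p_i = (n_i/n_T)P, Kp = p_B / (p_A^2).
Substituting and setting equal to 0.0866 atm^-1 gives a polynomial in X; the root in (0,1) is X = 0.442.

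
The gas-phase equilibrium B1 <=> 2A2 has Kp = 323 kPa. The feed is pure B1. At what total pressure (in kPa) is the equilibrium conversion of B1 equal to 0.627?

Basis: 1 mol B1 initially; let X = conversion of B1. Extent ξ = X.
At extent ξ: n_B1 = 1 − X; n_A2 = 2X.
Summing: n_T = 1 + X.
Kp = p_A2^2 / (p_B1) with p_i = (n_i/n_T)·P.
At X = 0.627: the mole-fraction product g(X) = Π y_i^ν_i = 2.591. Since Kp = g(X)·P^{1}, P = (Kp/g)^(1/1) = (323/2.591)^(1/1) = 125 kPa.

P = 125 kPa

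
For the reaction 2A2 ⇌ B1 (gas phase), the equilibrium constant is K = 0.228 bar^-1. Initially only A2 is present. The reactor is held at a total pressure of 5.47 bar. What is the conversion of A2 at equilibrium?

X = 0.591

Basis: 1 mol A2 initially; let X = conversion of A2. Extent ξ = 0.5X.
Mole table: n_A2 = 1 − X; n_B1 = 0.5X.
Total moles n_T = 1 − 0.5X.
y_i = n_i/n_T, p_i = y_i·P. K = p_B1 / (p_A2^2).
Substituting and setting equal to 0.228 bar^-1 gives a polynomial in X; the root in (0,1) is X = 0.591.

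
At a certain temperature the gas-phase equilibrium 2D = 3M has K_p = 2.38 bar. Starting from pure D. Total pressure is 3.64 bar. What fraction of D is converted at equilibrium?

Basis: 1 mol D initially; let X = conversion of D. Extent ξ = 0.5X.
Species balance: n_D = 1 − X; n_M = 1.5X.
Summing: n_T = 1 + 0.5X.
With p_i = (n_i/n_T)P, K_p = p_M^3 / (p_D^2).
Substituting and setting equal to 2.38 bar gives a polynomial in X; the root in (0,1) is X = 0.426.

X = 0.426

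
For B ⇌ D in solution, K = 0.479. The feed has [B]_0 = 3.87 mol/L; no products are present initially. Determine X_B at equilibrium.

Let X = conversion of B; extent ξ = 3.87·X mol/L.
Concentrations: [B] = 3.87 − 3.87X; [D] = 3.87X.
K = [D] / ([B]).
Setting equal to 0.479 and solving for X on (0,1) gives X = 0.324.

X = 0.324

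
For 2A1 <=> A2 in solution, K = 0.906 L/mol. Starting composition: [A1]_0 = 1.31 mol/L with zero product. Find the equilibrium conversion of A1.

Let X = conversion of A1; extent ξ = 1.31X/2 mol/L.
Concentrations: [A1] = 1.31 − 1.31X; [A2] = 0.655X.
K = [A2] / ([A1]^2).
Equating to 0.906 L/mol: the physical root is X = 0.528.

X = 0.528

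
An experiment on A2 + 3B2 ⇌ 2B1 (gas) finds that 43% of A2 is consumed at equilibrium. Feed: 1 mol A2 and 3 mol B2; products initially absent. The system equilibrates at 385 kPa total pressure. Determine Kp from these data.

Let X = conversion of A2 (basis 1 mol A2); extent of reaction ξ = X.
Mole table: n_A2 = 1 − X; n_B2 = 3 − 3X; n_B1 = 2X.
Total moles n_T = 4 − 2X.
At X = 0.43: n_A2 = 0.57, n_B2 = 1.71, n_B1 = 0.86, n_T = 3.14.
p_i = (n_i/n_T)·P. Kp = p_B1^2 / (p_A2 p_B2^3) = 1.73e-05 kPa^-2.

Kp = 1.73e-05 kPa^-2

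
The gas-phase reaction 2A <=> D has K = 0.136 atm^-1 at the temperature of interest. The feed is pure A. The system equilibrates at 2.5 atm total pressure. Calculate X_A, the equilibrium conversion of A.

X = 0.349

Let X = conversion of A (basis 1 mol A); extent of reaction ξ = 0.5X.
Mole table: n_A = 1 − X; n_D = 0.5X.
Summing: n_T = 1 − 0.5X.
y_i = n_i/n_T, p_i = y_i·P. K = p_D / (p_A^2).
This yields a degree-2 equation in X; solving on (0,1), X = 0.349.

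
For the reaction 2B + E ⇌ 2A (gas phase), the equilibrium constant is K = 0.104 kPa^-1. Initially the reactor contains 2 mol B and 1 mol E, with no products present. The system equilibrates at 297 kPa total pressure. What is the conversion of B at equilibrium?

Let X = conversion of B (basis 2 mol B); extent of reaction ξ = X.
At extent ξ: n_B = 2 − 2X; n_E = 1 − X; n_A = 2X.
n_T = Σnᵢ = 3 − X.
With p_i = (n_i/n_T)P, K = p_A^2 / (p_B^2 p_E).
Substituting and setting equal to 0.104 kPa^-1 gives a polynomial in X; the root in (0,1) is X = 0.675.

X = 0.675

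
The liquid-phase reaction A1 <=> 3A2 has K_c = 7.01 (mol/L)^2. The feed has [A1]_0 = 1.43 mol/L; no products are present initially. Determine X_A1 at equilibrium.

X = 0.419

Let X = conversion of A1; extent ξ = 1.43·X mol/L.
Concentrations: [A1] = 1.43 − 1.43X; [A2] = 4.29X.
K_c = [A2]^3 / ([A1]).
Setting equal to 7.01 and solving for X on (0,1) gives X = 0.419.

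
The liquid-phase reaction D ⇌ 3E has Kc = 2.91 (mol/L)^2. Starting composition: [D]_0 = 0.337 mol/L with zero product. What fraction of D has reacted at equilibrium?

Let X = conversion of D; extent ξ = 0.337·X mol/L.
Concentrations: [D] = 0.337 − 0.337X; [E] = 1.01X.
Kc = [E]^3 / ([D]).
Setting equal to 2.91 and solving for X on (0,1) gives X = 0.675.

X = 0.675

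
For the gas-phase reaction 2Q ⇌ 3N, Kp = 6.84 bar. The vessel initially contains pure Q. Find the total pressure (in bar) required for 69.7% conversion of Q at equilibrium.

P = 0.741 bar

Let X = conversion of Q (basis 1 mol Q); extent of reaction ξ = 0.5X.
Species balance: n_Q = 1 − X; n_N = 1.5X.
n_T = Σnᵢ = 1 + 0.5X.
Kp = p_N^3 / (p_Q^2) with p_i = (n_i/n_T)·P.
At X = 0.697: the mole-fraction product g(X) = Π y_i^ν_i = 9.231. Since Kp = g(X)·P^{1}, P = (Kp/g)^(1/1) = (6.84/9.231)^(1/1) = 0.741 bar.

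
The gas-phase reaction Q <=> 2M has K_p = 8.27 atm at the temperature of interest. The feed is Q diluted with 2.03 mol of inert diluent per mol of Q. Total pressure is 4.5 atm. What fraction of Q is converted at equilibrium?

Let X = conversion of Q (basis 1 mol Q); extent of reaction ξ = X.
Species balance: n_Q = 1 − X; n_M = 2X; n_I = 2.03 (inert).
n_T = Σnᵢ = 3.03 + X.
y_i = n_i/n_T, p_i = y_i·P. K_p = p_M^2 / (p_Q).
This yields a degree-2 equation in X; solving on (0,1), X = 0.708.

X = 0.708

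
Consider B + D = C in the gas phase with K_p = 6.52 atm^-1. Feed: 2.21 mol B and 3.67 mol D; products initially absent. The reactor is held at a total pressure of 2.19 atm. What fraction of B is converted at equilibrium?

Basis: 2.21 mol B initially; let X = conversion of B. Extent ξ = 2.21X.
Mole table: n_B = 2.21 − 2.21X; n_D = 3.67 − 2.21X; n_C = 2.21X.
n_T = Σnᵢ = 5.88 − 2.21X.
Mole fractions y_i = n_i/n_T; K_p = p_C / (p_B p_D) with p_i = y_i·P.
This yields a degree-2 equation in X; solving on (0,1), X = 0.864.

X = 0.864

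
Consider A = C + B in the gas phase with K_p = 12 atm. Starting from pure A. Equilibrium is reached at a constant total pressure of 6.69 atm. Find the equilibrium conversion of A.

Let X = conversion of A (basis 1 mol A); extent of reaction ξ = X.
Moles: n_A = 1 − X; n_C = X; n_B = X.
n_T = Σnᵢ = 1 + X.
With p_i = (n_i/n_T)P, K_p = p_C p_B / (p_A).
This yields a degree-2 equation in X; solving on (0,1), X = 0.801.

X = 0.801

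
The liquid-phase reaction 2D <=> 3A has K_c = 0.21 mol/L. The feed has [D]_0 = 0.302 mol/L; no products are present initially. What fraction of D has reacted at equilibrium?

Let X = conversion of D; extent ξ = 0.302X/2 mol/L.
Concentrations: [D] = 0.302 − 0.302X; [A] = 0.453X.
K_c = [A]^3 / ([D]^2).
Equating to 0.21 mol/L: the physical root is X = 0.414.

X = 0.414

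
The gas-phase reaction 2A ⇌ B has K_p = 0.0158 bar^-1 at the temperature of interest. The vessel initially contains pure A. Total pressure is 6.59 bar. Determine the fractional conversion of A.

X = 0.160

Let X = conversion of A (basis 1 mol A); extent of reaction ξ = 0.5X.
Mole table: n_A = 1 − X; n_B = 0.5X.
Total moles n_T = 1 − 0.5X.
y_i = n_i/n_T, p_i = y_i·P. K_p = p_B / (p_A^2).
Equating to 0.0158 bar^-1 and solving on 0 < X < 1: X = 0.160.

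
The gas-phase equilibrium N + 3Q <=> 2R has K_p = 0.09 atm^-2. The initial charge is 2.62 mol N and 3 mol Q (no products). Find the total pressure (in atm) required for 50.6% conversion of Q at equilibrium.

P = 5.93 atm

Basis: 3 mol Q initially; let X = conversion of Q. Extent ξ = X.
Species balance: n_N = 2.62 − X; n_Q = 3 − 3X; n_R = 2X.
Total moles n_T = 5.62 − 2X.
K_p = p_R^2 / (p_N p_Q^3) with p_i = (n_i/n_T)·P.
At X = 0.506: the mole-fraction product g(X) = Π y_i^ν_i = 3.16. Since K_p = g(X)·P^{-2}, P = (g/K_p)^(1/2) = (3.16/0.09)^(1/2) = 5.93 atm.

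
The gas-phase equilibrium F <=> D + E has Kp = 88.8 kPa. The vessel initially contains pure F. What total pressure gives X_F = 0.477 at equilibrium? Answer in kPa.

Let X = conversion of F (basis 1 mol F); extent of reaction ξ = X.
At extent ξ: n_F = 1 − X; n_D = X; n_E = X.
Summing: n_T = 1 + X.
Kp = p_D p_E / (p_F) with p_i = (n_i/n_T)·P.
At X = 0.477: the mole-fraction product g(X) = Π y_i^ν_i = 0.2945. Since Kp = g(X)·P^{1}, P = (Kp/g)^(1/1) = (88.8/0.2945)^(1/1) = 301 kPa.

P = 301 kPa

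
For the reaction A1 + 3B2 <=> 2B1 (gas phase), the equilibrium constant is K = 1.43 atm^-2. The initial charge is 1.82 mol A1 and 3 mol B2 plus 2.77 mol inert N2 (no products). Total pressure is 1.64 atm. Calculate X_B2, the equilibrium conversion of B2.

X = 0.408

Let X = conversion of B2 (basis 3 mol B2); extent of reaction ξ = X.
Species balance: n_A1 = 1.82 − X; n_B2 = 3 − 3X; n_B1 = 2X; n_I = 2.77 (inert).
Summing: n_T = 7.59 − 2X.
With p_i = (n_i/n_T)P, K = p_B1^2 / (p_A1 p_B2^3).
Substituting and setting equal to 1.43 atm^-2 gives a polynomial in X; the root in (0,1) is X = 0.408.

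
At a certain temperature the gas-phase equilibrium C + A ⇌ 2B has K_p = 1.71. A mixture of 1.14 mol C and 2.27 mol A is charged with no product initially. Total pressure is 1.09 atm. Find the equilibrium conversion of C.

X = 0.537

Basis: 1.14 mol C initially; let X = conversion of C. Extent ξ = 1.14X.
At extent ξ: n_C = 1.14 − 1.14X; n_A = 2.27 − 1.14X; n_B = 2.28X.
Total moles n_T = 3.41 (Δν = 0, constant).
With p_i = (n_i/n_T)P, K_p = p_B^2 / (p_C p_A).
Substituting and setting equal to 1.71 gives a polynomial in X; the root in (0,1) is X = 0.537.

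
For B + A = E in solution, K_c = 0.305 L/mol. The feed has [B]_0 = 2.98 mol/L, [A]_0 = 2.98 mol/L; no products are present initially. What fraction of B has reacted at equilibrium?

X = 0.366

Let X = conversion of B; extent ξ = 2.98·X mol/L.
Concentrations: [B] = 2.98 − 2.98X; [A] = 2.98 − 2.98X; [E] = 2.98X.
K_c = [E] / ([B] [A]).
Solving K_c = 0.305 for X ∈ (0,1): X = 0.366.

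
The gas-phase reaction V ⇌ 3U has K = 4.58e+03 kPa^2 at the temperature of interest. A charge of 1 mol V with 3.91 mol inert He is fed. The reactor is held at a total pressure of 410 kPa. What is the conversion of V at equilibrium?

X = 0.279

Take 1 mol V as basis and let X be its fractional conversion, so ξ = X.
Species balance: n_V = 1 − X; n_U = 3X; n_I = 3.91 (inert).
Total moles n_T = 4.91 + 2X.
With p_i = (n_i/n_T)P, K = p_U^3 / (p_V).
This yields a degree-3 equation in X; solving on (0,1), X = 0.279.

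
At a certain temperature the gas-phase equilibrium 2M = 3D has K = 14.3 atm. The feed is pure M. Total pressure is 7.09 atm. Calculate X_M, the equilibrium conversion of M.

Take 1 mol M as basis and let X be its fractional conversion, so ξ = 0.5X.
Mole table: n_M = 1 − X; n_D = 1.5X.
Summing: n_T = 1 + 0.5X.
Mole fractions y_i = n_i/n_T; K = p_D^3 / (p_M^2) with p_i = y_i·P.
This yields a degree-3 equation in X; solving on (0,1), X = 0.542.

X = 0.542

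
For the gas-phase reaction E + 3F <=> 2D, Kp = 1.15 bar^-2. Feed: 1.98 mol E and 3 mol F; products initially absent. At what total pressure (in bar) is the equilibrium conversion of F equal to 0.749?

P = 6.71 bar

Basis: 3 mol F initially; let X = conversion of F. Extent ξ = X.
Moles: n_E = 1.98 − X; n_F = 3 − 3X; n_D = 2X.
Total moles n_T = 4.98 − 2X.
Kp = p_D^2 / (p_E p_F^3) with p_i = (n_i/n_T)·P.
At X = 0.749: the mole-fraction product g(X) = Π y_i^ν_i = 51.77. Since Kp = g(X)·P^{-2}, P = (g/Kp)^(1/2) = (51.77/1.15)^(1/2) = 6.71 bar.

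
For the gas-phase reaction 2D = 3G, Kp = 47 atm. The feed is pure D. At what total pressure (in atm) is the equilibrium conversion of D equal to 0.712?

Take 1 mol D as basis and let X be its fractional conversion, so ξ = 0.5X.
At extent ξ: n_D = 1 − X; n_G = 1.5X.
Summing: n_T = 1 + 0.5X.
Kp = p_G^3 / (p_D^2) with p_i = (n_i/n_T)·P.
At X = 0.712: the mole-fraction product g(X) = Π y_i^ν_i = 10.83. Since Kp = g(X)·P^{1}, P = (Kp/g)^(1/1) = (47/10.83)^(1/1) = 4.34 atm.

P = 4.34 atm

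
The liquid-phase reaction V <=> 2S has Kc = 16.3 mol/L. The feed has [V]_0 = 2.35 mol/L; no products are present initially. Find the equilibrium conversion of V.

Let X = conversion of V; extent ξ = 2.35·X mol/L.
Concentrations: [V] = 2.35 − 2.35X; [S] = 4.7X.
Kc = [S]^2 / ([V]).
Setting equal to 16.3 and solving for X on (0,1) gives X = 0.710.

X = 0.710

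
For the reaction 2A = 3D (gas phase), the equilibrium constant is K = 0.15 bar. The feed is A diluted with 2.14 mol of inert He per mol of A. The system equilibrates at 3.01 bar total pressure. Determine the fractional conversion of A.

X = 0.290

Basis: 1 mol A initially; let X = conversion of A. Extent ξ = 0.5X.
Mole table: n_A = 1 − X; n_D = 1.5X; n_I = 2.14 (inert).
n_T = Σnᵢ = 3.14 + 0.5X.
Mole fractions y_i = n_i/n_T; K = p_D^3 / (p_A^2) with p_i = y_i·P.
Setting this equal to 0.15 bar and taking the physical root (0 < X < 1) gives X = 0.290.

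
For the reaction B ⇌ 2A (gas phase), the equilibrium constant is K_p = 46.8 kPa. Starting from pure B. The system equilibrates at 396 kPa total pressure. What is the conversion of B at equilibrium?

X = 0.169

Basis: 1 mol B initially; let X = conversion of B. Extent ξ = X.
Species balance: n_B = 1 − X; n_A = 2X.
Total moles n_T = 1 + X.
Mole fractions y_i = n_i/n_T; K_p = p_A^2 / (p_B) with p_i = y_i·P.
Equating to 46.8 kPa and solving on 0 < X < 1: X = 0.169.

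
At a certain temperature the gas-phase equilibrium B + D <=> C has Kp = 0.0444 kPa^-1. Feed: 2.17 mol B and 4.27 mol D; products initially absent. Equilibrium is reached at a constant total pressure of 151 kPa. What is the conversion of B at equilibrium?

X = 0.784

Basis: 2.17 mol B initially; let X = conversion of B. Extent ξ = 2.17X.
At extent ξ: n_B = 2.17 − 2.17X; n_D = 4.27 − 2.17X; n_C = 2.17X.
n_T = Σnᵢ = 6.44 − 2.17X.
y_i = n_i/n_T, p_i = y_i·P. Kp = p_C / (p_B p_D).
This yields a degree-2 equation in X; solving on (0,1), X = 0.784.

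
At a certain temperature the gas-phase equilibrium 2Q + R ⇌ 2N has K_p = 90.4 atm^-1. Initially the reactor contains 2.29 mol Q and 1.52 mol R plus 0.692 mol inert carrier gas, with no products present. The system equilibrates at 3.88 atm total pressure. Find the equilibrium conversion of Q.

Basis: 2.29 mol Q initially; let X = conversion of Q. Extent ξ = 1.15X.
Mole table: n_Q = 2.29 − 2.29X; n_R = 1.52 − 1.15X; n_N = 2.29X; n_I = 0.692 (inert).
n_T = Σnᵢ = 4.5 − 1.15X.
With p_i = (n_i/n_T)P, K_p = p_N^2 / (p_Q^2 p_R).
Equating to 90.4 atm^-1 and solving on 0 < X < 1: X = 0.878.

X = 0.878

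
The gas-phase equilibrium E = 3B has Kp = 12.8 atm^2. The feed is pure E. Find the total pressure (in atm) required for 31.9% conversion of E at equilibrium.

P = 5.17 atm

Take 1 mol E as basis and let X be its fractional conversion, so ξ = X.
Moles: n_E = 1 − X; n_B = 3X.
Summing: n_T = 1 + 2X.
Kp = p_B^3 / (p_E) with p_i = (n_i/n_T)·P.
At X = 0.319: the mole-fraction product g(X) = Π y_i^ν_i = 0.4797. Since Kp = g(X)·P^{2}, P = (Kp/g)^(1/2) = (12.8/0.4797)^(1/2) = 5.17 atm.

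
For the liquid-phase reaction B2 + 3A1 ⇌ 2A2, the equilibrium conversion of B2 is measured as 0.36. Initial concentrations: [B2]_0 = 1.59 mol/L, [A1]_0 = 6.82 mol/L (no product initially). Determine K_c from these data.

Let X = conversion of B2.
Concentrations: [B2] = 1.59 − 1.59X; [A1] = 6.82 − 4.77X; [A2] = 3.18X.
At X = 0.36: [B2] = 1.02, [A1] = 5.1, [A2] = 1.14.
K_c = [A2]^2 / ([B2] [A1]^3) = 0.00969 (mol/L)^-2.

K_c = 0.00969 (mol/L)^-2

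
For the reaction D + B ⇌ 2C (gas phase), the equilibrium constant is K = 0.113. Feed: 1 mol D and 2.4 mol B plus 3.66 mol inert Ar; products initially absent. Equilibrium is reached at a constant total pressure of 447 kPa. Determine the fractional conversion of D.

Let X = conversion of D (basis 1 mol D); extent of reaction ξ = X.
At extent ξ: n_D = 1 − X; n_B = 2.4 − X; n_C = 2X; n_I = 3.66 (inert).
n_T stays at 7.06 (no change in mole number).
With p_i = (n_i/n_T)P, K = p_C^2 / (p_D p_B).
This yields a degree-2 equation in X; solving on (0,1), X = 0.219.

X = 0.219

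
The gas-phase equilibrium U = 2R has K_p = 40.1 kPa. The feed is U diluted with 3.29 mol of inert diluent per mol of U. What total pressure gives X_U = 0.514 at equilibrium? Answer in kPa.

Let X = conversion of U (basis 1 mol U); extent of reaction ξ = X.
Mole table: n_U = 1 − X; n_R = 2X; n_I = 3.29 (inert).
n_T = Σnᵢ = 4.29 + X.
K_p = p_R^2 / (p_U) with p_i = (n_i/n_T)·P.
At X = 0.514: the mole-fraction product g(X) = Π y_i^ν_i = 0.4526. Since K_p = g(X)·P^{1}, P = (K_p/g)^(1/1) = (40.1/0.4526)^(1/1) = 88.6 kPa.

P = 88.6 kPa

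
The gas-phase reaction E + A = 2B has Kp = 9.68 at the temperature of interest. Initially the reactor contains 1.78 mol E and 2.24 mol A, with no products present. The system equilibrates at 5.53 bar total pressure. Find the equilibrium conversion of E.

Take 1.78 mol E as basis and let X be its fractional conversion, so ξ = 1.78X.
Species balance: n_E = 1.78 − 1.78X; n_A = 2.24 − 1.78X; n_B = 3.56X.
Total moles n_T = 4.02 (Δν = 0, constant).
With p_i = (n_i/n_T)P, Kp = p_B^2 / (p_E p_A).
Substituting and setting equal to 9.68 gives a polynomial in X; the root in (0,1) is X = 0.676.

X = 0.676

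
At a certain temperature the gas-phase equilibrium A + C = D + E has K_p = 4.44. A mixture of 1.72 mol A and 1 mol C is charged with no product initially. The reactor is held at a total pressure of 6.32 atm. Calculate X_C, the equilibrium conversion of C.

Basis: 1 mol C initially; let X = conversion of C. Extent ξ = X.
At extent ξ: n_A = 1.72 − X; n_C = 1 − X; n_D = X; n_E = X.
Since Δν = 0, n_T = 2.72 throughout.
Mole fractions y_i = n_i/n_T; K_p = p_D p_E / (p_A p_C) with p_i = y_i·P.
Equating to 4.44 and solving on 0 < X < 1: X = 0.827.

X = 0.827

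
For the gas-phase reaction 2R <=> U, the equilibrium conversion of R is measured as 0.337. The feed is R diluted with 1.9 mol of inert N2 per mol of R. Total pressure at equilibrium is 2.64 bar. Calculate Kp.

Kp = 0.397 bar^-1

Basis: 1 mol R initially; let X = conversion of R. Extent ξ = 0.5X.
Moles: n_R = 1 − X; n_U = 0.5X; n_I = 1.9 (inert).
Total moles n_T = 2.9 − 0.5X.
At X = 0.337: n_R = 0.663, n_U = 0.169, n_T = 2.73.
p_i = (n_i/n_T)·P. Kp = p_U / (p_R^2) = 0.397 bar^-1.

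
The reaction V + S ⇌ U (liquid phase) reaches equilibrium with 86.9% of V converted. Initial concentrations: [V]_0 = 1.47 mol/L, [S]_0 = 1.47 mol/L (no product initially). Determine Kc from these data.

Kc = 34.4 L/mol

Let X = conversion of V.
Concentrations: [V] = 1.47 − 1.47X; [S] = 1.47 − 1.47X; [U] = 1.47X.
At X = 0.869: [V] = 0.193, [S] = 0.193, [U] = 1.28.
Kc = [U] / ([V] [S]) = 34.4 L/mol.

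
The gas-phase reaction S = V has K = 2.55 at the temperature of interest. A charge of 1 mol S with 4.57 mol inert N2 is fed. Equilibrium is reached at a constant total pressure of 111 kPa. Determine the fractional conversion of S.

X = 0.718

Basis: 1 mol S initially; let X = conversion of S. Extent ξ = X.
Species balance: n_S = 1 − X; n_V = X; n_I = 4.57 (inert).
n_T stays at 5.57 (no change in mole number).
With p_i = (n_i/n_T)P, K = p_V / (p_S).
This yields a degree-1 equation in X; solving on (0,1), X = 0.718.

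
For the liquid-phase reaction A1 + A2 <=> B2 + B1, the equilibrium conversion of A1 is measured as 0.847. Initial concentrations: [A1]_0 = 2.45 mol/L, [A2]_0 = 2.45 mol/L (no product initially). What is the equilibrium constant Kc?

Let X = conversion of A1.
Concentrations: [A1] = 2.45 − 2.45X; [A2] = 2.45 − 2.45X; [B2] = 2.45X; [B1] = 2.45X.
At X = 0.847: [A1] = 0.375, [A2] = 0.375, [B2] = 2.08, [B1] = 2.08.
Kc = [B2] [B1] / ([A1] [A2]) = 30.6.

Kc = 30.6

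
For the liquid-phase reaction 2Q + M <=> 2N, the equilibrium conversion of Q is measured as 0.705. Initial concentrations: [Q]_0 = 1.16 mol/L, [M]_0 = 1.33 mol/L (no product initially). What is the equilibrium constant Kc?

Let X = conversion of Q.
Concentrations: [Q] = 1.16 − 1.16X; [M] = 1.33 − 0.58X; [N] = 1.16X.
At X = 0.705: [Q] = 0.342, [M] = 0.921, [N] = 0.818.
Kc = [N]^2 / ([Q]^2 [M]) = 6.2 L/mol.

Kc = 6.2 L/mol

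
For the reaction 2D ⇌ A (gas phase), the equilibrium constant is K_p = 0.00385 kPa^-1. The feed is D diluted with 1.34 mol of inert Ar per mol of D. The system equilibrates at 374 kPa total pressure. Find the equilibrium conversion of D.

Basis: 1 mol D initially; let X = conversion of D. Extent ξ = 0.5X.
Species balance: n_D = 1 − X; n_A = 0.5X; n_I = 1.34 (inert).
Summing: n_T = 2.34 − 0.5X.
y_i = n_i/n_T, p_i = y_i·P. K_p = p_A / (p_D^2).
Setting this equal to 0.00385 kPa^-1 and taking the physical root (0 < X < 1) gives X = 0.434.

X = 0.434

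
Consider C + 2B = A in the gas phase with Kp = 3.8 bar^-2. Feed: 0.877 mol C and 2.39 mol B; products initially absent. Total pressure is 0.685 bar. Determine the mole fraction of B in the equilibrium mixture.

Let X = conversion of C (basis 0.877 mol C); extent of reaction ξ = 0.877X.
Mole table: n_C = 0.877 − 0.877X; n_B = 2.39 − 1.75X; n_A = 0.877X.
n_T = Σnᵢ = 3.27 − 1.75X.
y_i = n_i/n_T, p_i = y_i·P. Kp = p_A / (p_C p_B^2).
Equating to 3.8 bar^-2 and solving on 0 < X < 1: X = 0.430.
Then n_B = 1.64, n_T = 2.51, so y_B = 0.651.

y_B = 0.651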